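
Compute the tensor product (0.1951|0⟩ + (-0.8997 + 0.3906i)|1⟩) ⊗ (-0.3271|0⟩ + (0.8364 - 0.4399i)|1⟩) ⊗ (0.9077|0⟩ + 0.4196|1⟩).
-0.05793|000⟩ - 0.02678|001⟩ + (0.1481 - 0.0779i)|010⟩ + (0.06847 - 0.03601i)|011⟩ + (0.2671 - 0.116i)|100⟩ + (0.1235 - 0.05361i)|101⟩ + (-0.5271 + 0.6558i)|110⟩ + (-0.2437 + 0.3032i)|111⟩

amp(|b₁b₂…⟩) = product of the factor amplitudes for bits b₁, b₂, …; only kets whose every factor amplitude is nonzero survive.
|000⟩: (0.1951)(-0.3271)(0.9077) = -0.05793
|001⟩: (0.1951)(-0.3271)(0.4196) = -0.02678
|010⟩: (0.1951)(0.8364 - 0.4399i)(0.9077) = (0.1481 - 0.0779i)
|011⟩: (0.1951)(0.8364 - 0.4399i)(0.4196) = (0.06847 - 0.03601i)
|100⟩: (-0.8997 + 0.3906i)(-0.3271)(0.9077) = (0.2671 - 0.116i)
|101⟩: (-0.8997 + 0.3906i)(-0.3271)(0.4196) = (0.1235 - 0.05361i)
|110⟩: (-0.8997 + 0.3906i)(0.8364 - 0.4399i)(0.9077) = (-0.5271 + 0.6558i)
|111⟩: (-0.8997 + 0.3906i)(0.8364 - 0.4399i)(0.4196) = (-0.2437 + 0.3032i)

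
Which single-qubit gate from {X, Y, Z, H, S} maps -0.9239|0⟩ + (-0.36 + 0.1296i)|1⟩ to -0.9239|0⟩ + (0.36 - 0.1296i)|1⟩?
Z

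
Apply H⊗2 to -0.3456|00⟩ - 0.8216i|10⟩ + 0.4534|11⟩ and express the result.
(0.0539 - 0.4108i)|00⟩ + (-0.3995 - 0.4108i)|01⟩ + (-0.3995 + 0.4108i)|10⟩ + (0.0539 + 0.4108i)|11⟩

H⊗2 gives amp(|y⟩) = (1/2) Σ_x (−1)^(x·y) amp(|x⟩), where x·y is the number of positions in which both x and y have a 1.
|00⟩: (-0.3456 - 0.8216i + 0.4534)/2 = (0.0539 - 0.4108i)
|01⟩: (-0.3456 - 0.8216i - 0.4534)/2 = (-0.3995 - 0.4108i)
|10⟩: (-0.3456 + 0.8216i - 0.4534)/2 = (-0.3995 + 0.4108i)
|11⟩: (-0.3456 + 0.8216i + 0.4534)/2 = (0.0539 + 0.4108i)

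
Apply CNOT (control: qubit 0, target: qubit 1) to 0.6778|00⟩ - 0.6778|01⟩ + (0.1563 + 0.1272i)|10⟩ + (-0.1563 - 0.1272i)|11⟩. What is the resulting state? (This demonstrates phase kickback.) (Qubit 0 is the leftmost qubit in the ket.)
0.6778|00⟩ - 0.6778|01⟩ + (-0.1563 - 0.1272i)|10⟩ + (0.1563 + 0.1272i)|11⟩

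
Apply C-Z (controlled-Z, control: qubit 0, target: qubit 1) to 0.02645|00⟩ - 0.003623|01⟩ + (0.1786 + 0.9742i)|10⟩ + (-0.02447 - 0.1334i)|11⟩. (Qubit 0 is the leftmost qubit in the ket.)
0.02645|00⟩ - 0.003623|01⟩ + (0.1786 + 0.9742i)|10⟩ + (0.02447 + 0.1334i)|11⟩

C-Z leaves the control-|0⟩ kets |00⟩, |01⟩ unchanged and applies Z to qubit 1 on the control-|1⟩ pair (|10⟩, |11⟩).
Z = [[1, 0], [0, -1]].
With a = amp(|10⟩) = (0.1786 + 0.9742i) and b = amp(|11⟩) = (-0.02447 - 0.1334i):
new amp(|10⟩) = (1)·a = (0.1786 + 0.9742i)
new amp(|11⟩) = (-1)·b = (0.02447 + 0.1334i)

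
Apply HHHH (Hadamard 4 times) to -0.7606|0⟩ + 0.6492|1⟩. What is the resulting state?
-0.7606|0⟩ + 0.6492|1⟩

H² = I, so an even number of Hadamards cancels: H^4 = I and the state is unchanged.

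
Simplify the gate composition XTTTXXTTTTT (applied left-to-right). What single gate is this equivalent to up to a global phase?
X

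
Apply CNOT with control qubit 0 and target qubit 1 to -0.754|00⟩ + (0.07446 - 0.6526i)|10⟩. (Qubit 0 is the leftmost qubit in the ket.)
-0.754|00⟩ + (0.07446 - 0.6526i)|11⟩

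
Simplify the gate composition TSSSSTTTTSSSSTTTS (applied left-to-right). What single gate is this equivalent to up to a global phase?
S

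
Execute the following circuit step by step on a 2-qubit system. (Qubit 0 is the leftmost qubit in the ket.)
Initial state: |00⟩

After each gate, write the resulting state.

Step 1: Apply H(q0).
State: 1/√2|00⟩ + 1/√2|10⟩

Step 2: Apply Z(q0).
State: 1/√2|00⟩ - 1/√2|10⟩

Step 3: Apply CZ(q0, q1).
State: 1/√2|00⟩ - 1/√2|10⟩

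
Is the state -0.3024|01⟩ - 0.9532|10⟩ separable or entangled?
Entangled

Writing the state as a|00⟩ + b|01⟩ + c|10⟩ + d|11⟩, it is a product state iff ad − bc = 0.
Here (a, b, c, d) = (0, -0.3024, -0.9532, 0): ad − bc = (0)(0) − (-0.3024)(-0.9532) = -0.2882 ≠ 0, so the state is entangled.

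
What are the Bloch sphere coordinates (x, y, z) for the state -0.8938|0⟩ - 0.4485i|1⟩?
(0, 0.8017, 0.5977)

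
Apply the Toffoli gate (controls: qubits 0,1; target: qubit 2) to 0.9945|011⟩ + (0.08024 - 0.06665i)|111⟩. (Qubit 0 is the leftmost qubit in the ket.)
0.9945|011⟩ + (0.08024 - 0.06665i)|110⟩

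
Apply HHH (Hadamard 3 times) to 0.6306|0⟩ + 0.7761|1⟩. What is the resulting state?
0.9947|0⟩ - 0.1029|1⟩

H² = I, so H^3 = H: a single Hadamard. With (a, b) = (0.6306, 0.7761), H gives ((a + b)/√2, (a − b)/√2) = (0.9947, -0.1029).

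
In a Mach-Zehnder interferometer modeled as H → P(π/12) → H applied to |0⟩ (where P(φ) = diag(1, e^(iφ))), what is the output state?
(0.983 + 0.1294i)|0⟩ + (0.01704 - 0.1294i)|1⟩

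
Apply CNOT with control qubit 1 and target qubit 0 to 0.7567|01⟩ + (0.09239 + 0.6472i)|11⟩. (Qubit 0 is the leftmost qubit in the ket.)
(0.09239 + 0.6472i)|01⟩ + 0.7567|11⟩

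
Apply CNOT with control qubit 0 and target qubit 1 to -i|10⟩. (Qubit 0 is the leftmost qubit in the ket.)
-i|11⟩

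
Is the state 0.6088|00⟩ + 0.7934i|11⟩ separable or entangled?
Entangled

Writing the state as a|00⟩ + b|01⟩ + c|10⟩ + d|11⟩, it is a product state iff ad − bc = 0.
Here (a, b, c, d) = (0.6088, 0, 0, 0.7934i): ad − bc = (0.6088)(0.7934i) − (0)(0) = 0.483i ≠ 0, so the state is entangled.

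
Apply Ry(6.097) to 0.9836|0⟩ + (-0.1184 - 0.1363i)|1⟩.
(-0.9683 + 0.01267i)|0⟩ + (0.2093 + 0.1357i)|1⟩

Ry(6.097) = [[cos(θ/2), −sin(θ/2)], [sin(θ/2), cos(θ/2)]]; θ = 6.097, cos(θ/2) ≈ -0.99567, sin(θ/2) ≈ 0.0929583.
With a = amp(|0⟩) = 0.9836 and b = amp(|1⟩) = (-0.1184 - 0.1363i):
new amp(|0⟩) = (-0.99567)·a + (-0.0929583)·b = (-0.9683 + 0.01267i)
new amp(|1⟩) = (0.0929583)·a + (-0.99567)·b = (0.2093 + 0.1357i)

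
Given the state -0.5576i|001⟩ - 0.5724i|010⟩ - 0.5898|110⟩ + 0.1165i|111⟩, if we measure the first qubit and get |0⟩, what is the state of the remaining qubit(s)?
-0.6978i|01⟩ - 0.7163i|10⟩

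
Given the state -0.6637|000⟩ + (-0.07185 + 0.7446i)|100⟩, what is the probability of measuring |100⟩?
0.5596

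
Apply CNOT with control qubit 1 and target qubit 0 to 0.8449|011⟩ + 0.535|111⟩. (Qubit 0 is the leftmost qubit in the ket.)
0.535|011⟩ + 0.8449|111⟩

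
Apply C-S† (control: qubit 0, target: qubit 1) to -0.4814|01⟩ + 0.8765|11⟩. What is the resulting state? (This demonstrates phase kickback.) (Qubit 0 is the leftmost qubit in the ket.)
-0.4814|01⟩ - 0.8765i|11⟩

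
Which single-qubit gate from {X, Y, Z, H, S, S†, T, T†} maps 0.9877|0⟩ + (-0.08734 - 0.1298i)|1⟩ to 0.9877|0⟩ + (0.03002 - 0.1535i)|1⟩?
T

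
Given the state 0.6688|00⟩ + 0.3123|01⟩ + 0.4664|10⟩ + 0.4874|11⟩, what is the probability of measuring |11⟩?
0.2376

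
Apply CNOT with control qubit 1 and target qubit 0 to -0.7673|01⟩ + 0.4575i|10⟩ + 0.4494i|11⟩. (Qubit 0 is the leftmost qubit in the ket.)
0.4494i|01⟩ + 0.4575i|10⟩ - 0.7673|11⟩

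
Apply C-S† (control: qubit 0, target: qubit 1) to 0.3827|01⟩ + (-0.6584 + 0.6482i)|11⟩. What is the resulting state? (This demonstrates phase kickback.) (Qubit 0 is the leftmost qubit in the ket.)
0.3827|01⟩ + (0.6482 + 0.6584i)|11⟩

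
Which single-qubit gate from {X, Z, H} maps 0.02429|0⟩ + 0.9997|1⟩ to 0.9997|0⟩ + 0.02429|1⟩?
X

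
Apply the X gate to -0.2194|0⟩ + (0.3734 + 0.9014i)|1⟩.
(0.3734 + 0.9014i)|0⟩ - 0.2194|1⟩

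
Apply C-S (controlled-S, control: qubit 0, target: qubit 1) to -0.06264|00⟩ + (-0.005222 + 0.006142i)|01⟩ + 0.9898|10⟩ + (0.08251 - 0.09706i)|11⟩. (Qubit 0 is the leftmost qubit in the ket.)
-0.06264|00⟩ + (-0.005222 + 0.006142i)|01⟩ + 0.9898|10⟩ + (0.09706 + 0.08251i)|11⟩

C-S leaves the control-|0⟩ kets |00⟩, |01⟩ unchanged and applies S to qubit 1 on the control-|1⟩ pair (|10⟩, |11⟩).
S = [[1, 0], [0, i]].
With a = amp(|10⟩) = 0.9898 and b = amp(|11⟩) = (0.08251 - 0.09706i):
new amp(|10⟩) = (1)·a = 0.9898
new amp(|11⟩) = (i)·b = (0.09706 + 0.08251i)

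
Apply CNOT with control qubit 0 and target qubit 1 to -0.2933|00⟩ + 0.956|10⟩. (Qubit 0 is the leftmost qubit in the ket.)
-0.2933|00⟩ + 0.956|11⟩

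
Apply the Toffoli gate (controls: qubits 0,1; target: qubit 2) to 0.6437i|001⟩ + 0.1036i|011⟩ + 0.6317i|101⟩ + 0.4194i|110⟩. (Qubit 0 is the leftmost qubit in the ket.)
0.6437i|001⟩ + 0.1036i|011⟩ + 0.6317i|101⟩ + 0.4194i|111⟩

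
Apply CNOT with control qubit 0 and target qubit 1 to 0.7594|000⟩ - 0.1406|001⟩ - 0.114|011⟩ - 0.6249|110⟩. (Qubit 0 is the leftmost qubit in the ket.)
0.7594|000⟩ - 0.1406|001⟩ - 0.114|011⟩ - 0.6249|100⟩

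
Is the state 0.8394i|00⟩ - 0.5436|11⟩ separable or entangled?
Entangled

Writing the state as a|00⟩ + b|01⟩ + c|10⟩ + d|11⟩, it is a product state iff ad − bc = 0.
Here (a, b, c, d) = (0.8394i, 0, 0, -0.5436): ad − bc = (0.8394i)(-0.5436) − (0)(0) = -0.4563i ≠ 0, so the state is entangled.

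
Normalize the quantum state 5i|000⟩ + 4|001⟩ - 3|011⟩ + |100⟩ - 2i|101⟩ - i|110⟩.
0.6682i|000⟩ + 0.5345|001⟩ - 0.4009|011⟩ + 0.1336|100⟩ - 0.2673i|101⟩ - 0.1336i|110⟩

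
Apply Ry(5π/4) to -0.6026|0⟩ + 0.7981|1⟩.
-0.5067|0⟩ - 0.8621|1⟩

Ry(5π/4) = [[cos(θ/2), −sin(θ/2)], [sin(θ/2), cos(θ/2)]]; θ = 5π/4, cos(θ/2) ≈ -0.382683, sin(θ/2) ≈ 0.92388.
With a = amp(|0⟩) = -0.6026 and b = amp(|1⟩) = 0.7981:
new amp(|0⟩) = (-0.382683)·a + (-0.92388)·b = -0.5067
new amp(|1⟩) = (0.92388)·a + (-0.382683)·b = -0.8621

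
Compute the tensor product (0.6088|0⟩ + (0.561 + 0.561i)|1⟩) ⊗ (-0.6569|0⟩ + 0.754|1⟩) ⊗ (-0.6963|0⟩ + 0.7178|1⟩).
0.2785|000⟩ - 0.2871|001⟩ - 0.3196|010⟩ + 0.3295|011⟩ + (0.2566 + 0.2566i)|100⟩ + (-0.2645 - 0.2645i)|101⟩ + (-0.2945 - 0.2945i)|110⟩ + (0.3036 + 0.3036i)|111⟩

amp(|b₁b₂…⟩) = product of the factor amplitudes for bits b₁, b₂, …; only kets whose every factor amplitude is nonzero survive.
|000⟩: (0.6088)(-0.6569)(-0.6963) = 0.2785
|001⟩: (0.6088)(-0.6569)(0.7178) = -0.2871
|010⟩: (0.6088)(0.754)(-0.6963) = -0.3196
|011⟩: (0.6088)(0.754)(0.7178) = 0.3295
|100⟩: (0.561 + 0.561i)(-0.6569)(-0.6963) = (0.2566 + 0.2566i)
|101⟩: (0.561 + 0.561i)(-0.6569)(0.7178) = (-0.2645 - 0.2645i)
|110⟩: (0.561 + 0.561i)(0.754)(-0.6963) = (-0.2945 - 0.2945i)
|111⟩: (0.561 + 0.561i)(0.754)(0.7178) = (0.3036 + 0.3036i)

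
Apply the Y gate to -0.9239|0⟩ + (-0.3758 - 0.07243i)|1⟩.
(-0.07243 + 0.3758i)|0⟩ - 0.9239i|1⟩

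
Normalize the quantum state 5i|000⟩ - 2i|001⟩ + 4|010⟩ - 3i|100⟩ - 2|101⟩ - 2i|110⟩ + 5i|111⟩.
0.5361i|000⟩ - 0.2144i|001⟩ + 0.4288|010⟩ - 0.3216i|100⟩ - 0.2144|101⟩ - 0.2144i|110⟩ + 0.5361i|111⟩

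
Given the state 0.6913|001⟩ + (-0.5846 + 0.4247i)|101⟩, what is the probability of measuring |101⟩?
0.5221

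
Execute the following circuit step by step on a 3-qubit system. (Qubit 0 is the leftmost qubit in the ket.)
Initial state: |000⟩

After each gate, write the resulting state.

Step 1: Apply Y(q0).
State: i|100⟩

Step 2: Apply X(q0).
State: i|000⟩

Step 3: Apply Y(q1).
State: -|010⟩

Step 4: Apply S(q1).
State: -i|010⟩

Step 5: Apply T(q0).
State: -i|010⟩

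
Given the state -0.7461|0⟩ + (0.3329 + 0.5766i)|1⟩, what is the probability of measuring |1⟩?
0.4433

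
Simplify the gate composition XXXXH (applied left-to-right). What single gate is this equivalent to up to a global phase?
H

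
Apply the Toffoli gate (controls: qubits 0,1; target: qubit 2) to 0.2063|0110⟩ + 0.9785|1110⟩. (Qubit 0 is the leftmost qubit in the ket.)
0.2063|0110⟩ + 0.9785|1100⟩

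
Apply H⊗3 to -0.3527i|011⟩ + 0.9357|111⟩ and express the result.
(0.3308 - 0.1247i)|000⟩ + (-0.3308 + 0.1247i)|001⟩ + (-0.3308 + 0.1247i)|010⟩ + (0.3308 - 0.1247i)|011⟩ + (-0.3308 - 0.1247i)|100⟩ + (0.3308 + 0.1247i)|101⟩ + (0.3308 + 0.1247i)|110⟩ + (-0.3308 - 0.1247i)|111⟩

H⊗3 gives amp(|y⟩) = (1/2√2) Σ_x (−1)^(x·y) amp(|x⟩), where x·y is the number of positions in which both x and y have a 1.
|000⟩: (-0.3527i + 0.9357)/(2√2) = (0.3308 - 0.1247i)
|001⟩: (0.3527i - 0.9357)/(2√2) = (-0.3308 + 0.1247i)
|010⟩: (0.3527i - 0.9357)/(2√2) = (-0.3308 + 0.1247i)
|011⟩: (-0.3527i + 0.9357)/(2√2) = (0.3308 - 0.1247i)
|100⟩: (-0.3527i - 0.9357)/(2√2) = (-0.3308 - 0.1247i)
|101⟩: (0.3527i + 0.9357)/(2√2) = (0.3308 + 0.1247i)
|110⟩: (0.3527i + 0.9357)/(2√2) = (0.3308 + 0.1247i)
|111⟩: (-0.3527i - 0.9357)/(2√2) = (-0.3308 - 0.1247i)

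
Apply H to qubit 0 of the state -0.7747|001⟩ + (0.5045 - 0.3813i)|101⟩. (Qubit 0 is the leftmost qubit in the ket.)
(-0.1911 - 0.2696i)|001⟩ + (-0.9045 + 0.2696i)|101⟩

H on qubit 0 mixes each pair of kets that differ only in qubit 0: amplitudes (a, b) of (|…0…⟩, |…1…⟩) become ((a + b)/√2, (a − b)/√2). Kets absent from the input have amplitude 0.
(|001⟩, |101⟩): (a, b) = (-0.7747, (0.5045 - 0.3813i)) → ((-0.1911 - 0.2696i), (-0.9045 + 0.2696i))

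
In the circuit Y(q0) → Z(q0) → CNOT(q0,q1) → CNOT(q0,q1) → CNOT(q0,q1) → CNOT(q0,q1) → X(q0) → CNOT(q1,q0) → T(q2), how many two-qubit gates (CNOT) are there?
5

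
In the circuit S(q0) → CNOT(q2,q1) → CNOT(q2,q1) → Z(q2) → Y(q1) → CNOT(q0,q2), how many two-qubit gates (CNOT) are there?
3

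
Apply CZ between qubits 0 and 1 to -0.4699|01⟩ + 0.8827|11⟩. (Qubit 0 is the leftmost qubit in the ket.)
-0.4699|01⟩ - 0.8827|11⟩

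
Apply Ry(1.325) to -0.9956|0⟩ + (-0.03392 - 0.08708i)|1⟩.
(-0.7641 + 0.05356i)|0⟩ + (-0.6391 - 0.06866i)|1⟩

Ry(1.325) = [[cos(θ/2), −sin(θ/2)], [sin(θ/2), cos(θ/2)]]; θ = 1.325, cos(θ/2) ≈ 0.788457, sin(θ/2) ≈ 0.61509.
With a = amp(|0⟩) = -0.9956 and b = amp(|1⟩) = (-0.03392 - 0.08708i):
new amp(|0⟩) = (0.788457)·a + (-0.61509)·b = (-0.7641 + 0.05356i)
new amp(|1⟩) = (0.61509)·a + (0.788457)·b = (-0.6391 - 0.06866i)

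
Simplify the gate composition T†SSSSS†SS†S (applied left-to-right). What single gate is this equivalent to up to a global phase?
T†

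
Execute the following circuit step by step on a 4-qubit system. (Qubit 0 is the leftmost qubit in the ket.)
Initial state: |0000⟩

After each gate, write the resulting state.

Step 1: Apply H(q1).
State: 1/√2|0000⟩ + 1/√2|0100⟩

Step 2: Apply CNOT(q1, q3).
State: 1/√2|0000⟩ + 1/√2|0101⟩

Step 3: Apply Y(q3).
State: (1/√2)i|0001⟩ - (1/√2)i|0100⟩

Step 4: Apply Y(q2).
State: -1/√2|0011⟩ + 1/√2|0110⟩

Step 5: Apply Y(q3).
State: (1/√2)i|0010⟩ + (1/√2)i|0111⟩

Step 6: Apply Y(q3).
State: -1/√2|0011⟩ + 1/√2|0110⟩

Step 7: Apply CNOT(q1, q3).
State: -1/√2|0011⟩ + 1/√2|0111⟩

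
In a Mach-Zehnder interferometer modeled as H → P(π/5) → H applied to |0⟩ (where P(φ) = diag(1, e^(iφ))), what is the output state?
(0.9045 + 0.2939i)|0⟩ + (0.09549 - 0.2939i)|1⟩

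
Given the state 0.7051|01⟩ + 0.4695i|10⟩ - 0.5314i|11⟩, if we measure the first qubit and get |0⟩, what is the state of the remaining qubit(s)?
|1⟩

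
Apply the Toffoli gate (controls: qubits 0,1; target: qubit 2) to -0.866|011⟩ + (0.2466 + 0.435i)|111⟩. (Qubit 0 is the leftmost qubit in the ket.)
-0.866|011⟩ + (0.2466 + 0.435i)|110⟩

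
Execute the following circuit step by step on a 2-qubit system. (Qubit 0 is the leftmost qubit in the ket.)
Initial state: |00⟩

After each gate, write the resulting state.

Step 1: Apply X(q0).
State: |10⟩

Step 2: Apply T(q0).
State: (1/√2 + (1/√2)i)|10⟩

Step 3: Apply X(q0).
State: (1/√2 + (1/√2)i)|00⟩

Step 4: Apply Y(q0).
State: (-1/√2 + (1/√2)i)|10⟩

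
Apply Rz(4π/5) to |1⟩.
(0.309 + 0.9511i)|1⟩

Rz(4π/5) = [[e^(−iθ/2), 0], [0, e^(iθ/2)]] with e^(±iθ/2) = cos(θ/2) ± i·sin(θ/2); θ = 4π/5, cos(θ/2) ≈ 0.309017, sin(θ/2) ≈ 0.951057.
With a = amp(|0⟩) = 0 and b = amp(|1⟩) = 1:
new amp(|0⟩) = (0.309017 - 0.951057i)·a = 0
new amp(|1⟩) = (0.309017 + 0.951057i)·b = (0.309 + 0.9511i)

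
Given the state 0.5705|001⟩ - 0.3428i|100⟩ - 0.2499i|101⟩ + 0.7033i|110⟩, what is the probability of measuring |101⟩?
0.06245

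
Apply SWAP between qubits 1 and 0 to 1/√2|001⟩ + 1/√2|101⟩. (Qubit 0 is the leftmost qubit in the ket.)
1/√2|001⟩ + 1/√2|011⟩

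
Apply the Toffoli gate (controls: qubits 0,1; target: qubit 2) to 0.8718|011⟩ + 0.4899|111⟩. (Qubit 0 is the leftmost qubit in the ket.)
0.8718|011⟩ + 0.4899|110⟩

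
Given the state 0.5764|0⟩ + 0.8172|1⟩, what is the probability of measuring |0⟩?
0.3322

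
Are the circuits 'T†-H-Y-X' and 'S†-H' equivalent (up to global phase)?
No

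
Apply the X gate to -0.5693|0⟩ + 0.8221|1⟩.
0.8221|0⟩ - 0.5693|1⟩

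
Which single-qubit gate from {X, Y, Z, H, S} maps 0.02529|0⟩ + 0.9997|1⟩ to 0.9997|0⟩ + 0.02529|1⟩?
X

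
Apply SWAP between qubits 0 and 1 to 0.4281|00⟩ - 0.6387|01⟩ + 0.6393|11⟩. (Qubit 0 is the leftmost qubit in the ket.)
0.4281|00⟩ - 0.6387|10⟩ + 0.6393|11⟩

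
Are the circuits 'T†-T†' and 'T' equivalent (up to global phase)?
No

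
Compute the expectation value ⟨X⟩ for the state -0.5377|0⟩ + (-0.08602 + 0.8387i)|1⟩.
0.09251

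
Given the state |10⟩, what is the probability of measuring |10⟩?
1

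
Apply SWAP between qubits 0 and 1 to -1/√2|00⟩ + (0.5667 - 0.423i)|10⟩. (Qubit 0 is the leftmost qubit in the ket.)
-1/√2|00⟩ + (0.5667 - 0.423i)|01⟩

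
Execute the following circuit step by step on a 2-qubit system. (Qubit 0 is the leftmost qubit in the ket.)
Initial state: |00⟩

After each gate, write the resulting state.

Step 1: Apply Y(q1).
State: i|01⟩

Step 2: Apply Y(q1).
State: |00⟩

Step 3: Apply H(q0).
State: 1/√2|00⟩ + 1/√2|10⟩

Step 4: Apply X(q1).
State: 1/√2|01⟩ + 1/√2|11⟩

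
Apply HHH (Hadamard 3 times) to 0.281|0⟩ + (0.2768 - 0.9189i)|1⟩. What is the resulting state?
(0.3944 - 0.6498i)|0⟩ + (0.00297 + 0.6498i)|1⟩

H² = I, so H^3 = H: a single Hadamard. With (a, b) = (0.281, (0.2768 - 0.9189i)), H gives ((a + b)/√2, (a − b)/√2) = ((0.3944 - 0.6498i), (0.00297 + 0.6498i)).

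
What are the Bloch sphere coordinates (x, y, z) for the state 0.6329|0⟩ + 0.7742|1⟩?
(0.98, 0, -0.1988)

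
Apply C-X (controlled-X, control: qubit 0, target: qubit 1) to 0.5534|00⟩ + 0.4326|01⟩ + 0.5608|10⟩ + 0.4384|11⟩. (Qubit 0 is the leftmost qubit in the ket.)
0.5534|00⟩ + 0.4326|01⟩ + 0.4384|10⟩ + 0.5608|11⟩

C-X leaves the control-|0⟩ kets |00⟩, |01⟩ unchanged and applies X to qubit 1 on the control-|1⟩ pair (|10⟩, |11⟩).
X = [[0, 1], [1, 0]].
With a = amp(|10⟩) = 0.5608 and b = amp(|11⟩) = 0.4384:
new amp(|10⟩) = (1)·b = 0.4384
new amp(|11⟩) = (1)·a = 0.5608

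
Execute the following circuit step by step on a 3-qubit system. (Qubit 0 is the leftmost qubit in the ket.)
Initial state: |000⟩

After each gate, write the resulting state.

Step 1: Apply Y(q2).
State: i|001⟩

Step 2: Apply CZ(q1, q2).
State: i|001⟩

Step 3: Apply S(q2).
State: -|001⟩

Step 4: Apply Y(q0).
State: -i|101⟩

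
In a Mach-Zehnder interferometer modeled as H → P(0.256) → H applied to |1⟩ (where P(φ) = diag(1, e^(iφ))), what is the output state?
(0.01629 - 0.1266i)|0⟩ + (0.9837 + 0.1266i)|1⟩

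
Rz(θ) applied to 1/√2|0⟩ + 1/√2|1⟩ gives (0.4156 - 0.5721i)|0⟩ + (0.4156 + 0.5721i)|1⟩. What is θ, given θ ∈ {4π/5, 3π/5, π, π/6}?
3π/5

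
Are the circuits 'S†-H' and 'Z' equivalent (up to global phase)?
No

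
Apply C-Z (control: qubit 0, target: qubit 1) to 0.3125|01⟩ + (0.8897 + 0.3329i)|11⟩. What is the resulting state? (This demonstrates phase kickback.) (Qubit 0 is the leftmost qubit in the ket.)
0.3125|01⟩ + (-0.8897 - 0.3329i)|11⟩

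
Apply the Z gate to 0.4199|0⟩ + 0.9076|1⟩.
0.4199|0⟩ - 0.9076|1⟩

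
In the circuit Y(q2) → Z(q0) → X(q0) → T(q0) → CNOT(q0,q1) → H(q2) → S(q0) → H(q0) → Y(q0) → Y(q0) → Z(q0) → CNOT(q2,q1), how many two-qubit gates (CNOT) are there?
2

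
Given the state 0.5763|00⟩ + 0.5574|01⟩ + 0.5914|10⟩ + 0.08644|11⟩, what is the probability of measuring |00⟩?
0.3321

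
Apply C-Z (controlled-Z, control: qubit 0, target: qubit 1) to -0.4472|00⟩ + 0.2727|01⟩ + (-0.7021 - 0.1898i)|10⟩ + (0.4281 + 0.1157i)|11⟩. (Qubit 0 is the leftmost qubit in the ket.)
-0.4472|00⟩ + 0.2727|01⟩ + (-0.7021 - 0.1898i)|10⟩ + (-0.4281 - 0.1157i)|11⟩

C-Z leaves the control-|0⟩ kets |00⟩, |01⟩ unchanged and applies Z to qubit 1 on the control-|1⟩ pair (|10⟩, |11⟩).
Z = [[1, 0], [0, -1]].
With a = amp(|10⟩) = (-0.7021 - 0.1898i) and b = amp(|11⟩) = (0.4281 + 0.1157i):
new amp(|10⟩) = (1)·a = (-0.7021 - 0.1898i)
new amp(|11⟩) = (-1)·b = (-0.4281 - 0.1157i)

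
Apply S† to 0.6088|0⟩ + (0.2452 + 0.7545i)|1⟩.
0.6088|0⟩ + (0.7545 - 0.2452i)|1⟩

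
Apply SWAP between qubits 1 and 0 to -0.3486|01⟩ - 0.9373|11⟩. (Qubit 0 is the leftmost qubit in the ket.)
-0.3486|10⟩ - 0.9373|11⟩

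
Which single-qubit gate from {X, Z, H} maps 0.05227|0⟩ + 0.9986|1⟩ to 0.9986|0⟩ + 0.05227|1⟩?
X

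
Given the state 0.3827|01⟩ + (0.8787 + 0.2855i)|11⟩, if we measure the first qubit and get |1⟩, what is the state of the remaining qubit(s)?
(0.9511 + 0.309i)|1⟩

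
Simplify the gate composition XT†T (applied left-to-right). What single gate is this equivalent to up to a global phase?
X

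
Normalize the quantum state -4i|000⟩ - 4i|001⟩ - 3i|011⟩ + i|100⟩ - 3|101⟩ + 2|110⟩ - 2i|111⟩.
-0.5208i|000⟩ - 0.5208i|001⟩ - 0.3906i|011⟩ + 0.1302i|100⟩ - 0.3906|101⟩ + 0.2604|110⟩ - 0.2604i|111⟩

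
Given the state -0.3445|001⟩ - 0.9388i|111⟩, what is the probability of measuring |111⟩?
0.8813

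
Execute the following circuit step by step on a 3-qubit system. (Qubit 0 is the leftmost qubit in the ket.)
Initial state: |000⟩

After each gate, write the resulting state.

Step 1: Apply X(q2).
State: |001⟩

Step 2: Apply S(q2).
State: i|001⟩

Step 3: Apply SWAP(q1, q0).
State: i|001⟩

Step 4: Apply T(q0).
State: i|001⟩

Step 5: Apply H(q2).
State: (1/√2)i|000⟩ - (1/√2)i|001⟩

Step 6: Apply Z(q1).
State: (1/√2)i|000⟩ - (1/√2)i|001⟩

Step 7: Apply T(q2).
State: (1/√2)i|000⟩ + (1/2 - (1/2)i)|001⟩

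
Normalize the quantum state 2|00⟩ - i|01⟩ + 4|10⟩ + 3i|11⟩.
0.3651|00⟩ - 0.1826i|01⟩ + 0.7303|10⟩ + 0.5477i|11⟩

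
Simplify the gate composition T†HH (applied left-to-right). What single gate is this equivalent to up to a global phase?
T†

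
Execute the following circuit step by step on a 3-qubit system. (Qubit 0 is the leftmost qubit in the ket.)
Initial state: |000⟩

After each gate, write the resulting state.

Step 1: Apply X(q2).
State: |001⟩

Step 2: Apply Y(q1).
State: i|011⟩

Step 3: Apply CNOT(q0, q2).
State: i|011⟩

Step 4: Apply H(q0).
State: (1/√2)i|011⟩ + (1/√2)i|111⟩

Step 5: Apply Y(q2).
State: 1/√2|010⟩ + 1/√2|110⟩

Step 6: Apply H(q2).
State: 1/2|010⟩ + 1/2|011⟩ + 1/2|110⟩ + 1/2|111⟩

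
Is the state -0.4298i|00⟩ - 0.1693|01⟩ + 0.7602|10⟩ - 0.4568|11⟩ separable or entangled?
Entangled

Writing the state as a|00⟩ + b|01⟩ + c|10⟩ + d|11⟩, it is a product state iff ad − bc = 0.
Here (a, b, c, d) = (-0.4298i, -0.1693, 0.7602, -0.4568): ad − bc = (-0.4298i)(-0.4568) − (-0.1693)(0.7602) = (0.1287 + 0.1963i) ≠ 0, so the state is entangled.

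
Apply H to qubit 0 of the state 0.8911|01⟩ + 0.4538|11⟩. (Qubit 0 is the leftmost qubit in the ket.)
0.951|01⟩ + 0.3092|11⟩

H on qubit 0 mixes each pair of kets that differ only in qubit 0: amplitudes (a, b) of (|…0…⟩, |…1…⟩) become ((a + b)/√2, (a − b)/√2). Kets absent from the input have amplitude 0.
(|01⟩, |11⟩): (a, b) = (0.8911, 0.4538) → (0.951, 0.3092)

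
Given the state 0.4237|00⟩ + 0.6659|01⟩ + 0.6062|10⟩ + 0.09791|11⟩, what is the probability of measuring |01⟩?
0.4434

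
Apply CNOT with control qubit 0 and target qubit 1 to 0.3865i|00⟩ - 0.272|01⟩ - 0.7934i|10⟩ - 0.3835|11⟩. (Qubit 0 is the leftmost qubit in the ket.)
0.3865i|00⟩ - 0.272|01⟩ - 0.3835|10⟩ - 0.7934i|11⟩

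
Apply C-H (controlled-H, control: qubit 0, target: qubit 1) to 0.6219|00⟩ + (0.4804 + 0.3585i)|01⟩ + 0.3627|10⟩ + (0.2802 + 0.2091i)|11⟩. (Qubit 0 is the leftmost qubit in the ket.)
0.6219|00⟩ + (0.4804 + 0.3585i)|01⟩ + (0.4546 + 0.1479i)|10⟩ + (0.05834 - 0.1479i)|11⟩

C-H leaves the control-|0⟩ kets |00⟩, |01⟩ unchanged and applies H to qubit 1 on the control-|1⟩ pair (|10⟩, |11⟩).
H = [[1/√2, 1/√2], [1/√2, -1/√2]].
With a = amp(|10⟩) = 0.3627 and b = amp(|11⟩) = (0.2802 + 0.2091i):
new amp(|10⟩) = (1/√2)·a + (1/√2)·b = (0.4546 + 0.1479i)
new amp(|11⟩) = (1/√2)·a + (-1/√2)·b = (0.05834 - 0.1479i)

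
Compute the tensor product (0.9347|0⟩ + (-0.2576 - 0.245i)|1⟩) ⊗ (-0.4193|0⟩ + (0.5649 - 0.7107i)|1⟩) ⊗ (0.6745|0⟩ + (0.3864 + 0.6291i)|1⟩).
-0.2643|000⟩ + (-0.1514 - 0.2466i)|001⟩ + (0.3561 - 0.4481i)|010⟩ + (0.6219 + 0.07549i)|011⟩ + (0.07285 + 0.06929i)|100⟩ + (-0.02289 + 0.1076i)|101⟩ + (-0.2156 + 0.03013i)|110⟩ + (-0.1516 - 0.1838i)|111⟩

amp(|b₁b₂…⟩) = product of the factor amplitudes for bits b₁, b₂, …; only kets whose every factor amplitude is nonzero survive.
|000⟩: (0.9347)(-0.4193)(0.6745) = -0.2643
|001⟩: (0.9347)(-0.4193)(0.3864 + 0.6291i) = (-0.1514 - 0.2466i)
|010⟩: (0.9347)(0.5649 - 0.7107i)(0.6745) = (0.3561 - 0.4481i)
|011⟩: (0.9347)(0.5649 - 0.7107i)(0.3864 + 0.6291i) = (0.6219 + 0.07549i)
|100⟩: (-0.2576 - 0.245i)(-0.4193)(0.6745) = (0.07285 + 0.06929i)
|101⟩: (-0.2576 - 0.245i)(-0.4193)(0.3864 + 0.6291i) = (-0.02289 + 0.1076i)
|110⟩: (-0.2576 - 0.245i)(0.5649 - 0.7107i)(0.6745) = (-0.2156 + 0.03013i)
|111⟩: (-0.2576 - 0.245i)(0.5649 - 0.7107i)(0.3864 + 0.6291i) = (-0.1516 - 0.1838i)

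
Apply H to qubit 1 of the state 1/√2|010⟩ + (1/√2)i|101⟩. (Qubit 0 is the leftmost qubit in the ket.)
1/2|000⟩ - 1/2|010⟩ + (1/2)i|101⟩ + (1/2)i|111⟩

H on qubit 1 mixes each pair of kets that differ only in qubit 1: amplitudes (a, b) of (|…0…⟩, |…1…⟩) become ((a + b)/√2, (a − b)/√2). Kets absent from the input have amplitude 0.
(|000⟩, |010⟩): (a, b) = (0, 1/√2) → (1/2, -1/2)
(|101⟩, |111⟩): (a, b) = ((1/√2)i, 0) → ((1/2)i, (1/2)i)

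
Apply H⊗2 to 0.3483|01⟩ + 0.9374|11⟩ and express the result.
0.6429|00⟩ - 0.6429|01⟩ - 0.2946|10⟩ + 0.2946|11⟩

H⊗2 gives amp(|y⟩) = (1/2) Σ_x (−1)^(x·y) amp(|x⟩), where x·y is the number of positions in which both x and y have a 1.
|00⟩: (0.3483 + 0.9374)/2 = 0.6429
|01⟩: (-0.3483 - 0.9374)/2 = -0.6429
|10⟩: (0.3483 - 0.9374)/2 = -0.2946
|11⟩: (-0.3483 + 0.9374)/2 = 0.2946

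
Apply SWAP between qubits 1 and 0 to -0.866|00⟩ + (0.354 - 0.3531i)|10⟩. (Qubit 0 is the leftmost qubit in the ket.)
-0.866|00⟩ + (0.354 - 0.3531i)|01⟩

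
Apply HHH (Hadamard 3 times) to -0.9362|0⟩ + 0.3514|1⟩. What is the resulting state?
-0.4135|0⟩ - 0.9105|1⟩

H² = I, so H^3 = H: a single Hadamard. With (a, b) = (-0.9362, 0.3514), H gives ((a + b)/√2, (a − b)/√2) = (-0.4135, -0.9105).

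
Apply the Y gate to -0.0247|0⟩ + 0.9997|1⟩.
-0.9997i|0⟩ - 0.0247i|1⟩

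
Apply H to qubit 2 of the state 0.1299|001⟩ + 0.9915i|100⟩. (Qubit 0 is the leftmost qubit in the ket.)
0.09185|000⟩ - 0.09185|001⟩ + 0.7011i|100⟩ + 0.7011i|101⟩

H on qubit 2 mixes each pair of kets that differ only in qubit 2: amplitudes (a, b) of (|…0…⟩, |…1…⟩) become ((a + b)/√2, (a − b)/√2). Kets absent from the input have amplitude 0.
(|000⟩, |001⟩): (a, b) = (0, 0.1299) → (0.09185, -0.09185)
(|100⟩, |101⟩): (a, b) = (0.9915i, 0) → (0.7011i, 0.7011i)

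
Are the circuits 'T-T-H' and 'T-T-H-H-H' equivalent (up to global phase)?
Yes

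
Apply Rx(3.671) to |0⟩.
-0.2616|0⟩ - 0.9652i|1⟩

Rx(3.671) = [[cos(θ/2), −i·sin(θ/2)], [−i·sin(θ/2), cos(θ/2)]]; θ = 3.671, cos(θ/2) ≈ -0.261623, sin(θ/2) ≈ 0.96517.
With a = amp(|0⟩) = 1 and b = amp(|1⟩) = 0:
new amp(|0⟩) = (-0.261623)·a + (-0.96517i)·b = -0.2616
new amp(|1⟩) = (-0.96517i)·a + (-0.261623)·b = -0.9652i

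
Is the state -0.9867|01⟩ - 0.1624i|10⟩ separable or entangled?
Entangled

Writing the state as a|00⟩ + b|01⟩ + c|10⟩ + d|11⟩, it is a product state iff ad − bc = 0.
Here (a, b, c, d) = (0, -0.9867, -0.1624i, 0): ad − bc = (0)(0) − (-0.9867)(-0.1624i) = -0.1602i ≠ 0, so the state is entangled.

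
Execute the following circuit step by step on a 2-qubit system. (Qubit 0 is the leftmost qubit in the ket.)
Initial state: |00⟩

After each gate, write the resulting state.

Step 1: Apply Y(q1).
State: i|01⟩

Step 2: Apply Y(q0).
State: -|11⟩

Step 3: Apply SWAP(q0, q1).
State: -|11⟩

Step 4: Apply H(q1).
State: -1/√2|10⟩ + 1/√2|11⟩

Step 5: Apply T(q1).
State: -1/√2|10⟩ + (1/2 + (1/2)i)|11⟩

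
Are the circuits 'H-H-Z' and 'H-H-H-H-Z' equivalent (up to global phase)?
Yes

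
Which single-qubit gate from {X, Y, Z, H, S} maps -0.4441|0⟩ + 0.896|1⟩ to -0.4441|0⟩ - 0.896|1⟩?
Z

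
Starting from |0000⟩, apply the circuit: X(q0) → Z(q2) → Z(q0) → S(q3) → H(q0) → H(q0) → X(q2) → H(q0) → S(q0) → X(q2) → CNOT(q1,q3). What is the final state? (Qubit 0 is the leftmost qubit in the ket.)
-1/√2|0000⟩ + (1/√2)i|1000⟩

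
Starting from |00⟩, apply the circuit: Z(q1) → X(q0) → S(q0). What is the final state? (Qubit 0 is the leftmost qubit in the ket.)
i|10⟩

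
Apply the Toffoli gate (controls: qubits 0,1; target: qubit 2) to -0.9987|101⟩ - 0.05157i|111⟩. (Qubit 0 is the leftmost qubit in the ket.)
-0.9987|101⟩ - 0.05157i|110⟩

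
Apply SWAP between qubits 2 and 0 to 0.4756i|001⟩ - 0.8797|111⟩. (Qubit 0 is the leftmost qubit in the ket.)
0.4756i|100⟩ - 0.8797|111⟩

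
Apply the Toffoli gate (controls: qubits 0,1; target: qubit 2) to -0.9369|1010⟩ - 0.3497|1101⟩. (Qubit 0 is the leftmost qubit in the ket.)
-0.9369|1010⟩ - 0.3497|1111⟩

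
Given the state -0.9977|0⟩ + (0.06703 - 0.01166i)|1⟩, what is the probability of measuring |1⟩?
0.004629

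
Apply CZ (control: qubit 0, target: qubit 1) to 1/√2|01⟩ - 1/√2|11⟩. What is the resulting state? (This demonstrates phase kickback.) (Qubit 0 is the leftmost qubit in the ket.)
1/√2|01⟩ + 1/√2|11⟩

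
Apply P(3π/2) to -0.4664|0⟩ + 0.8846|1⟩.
-0.4664|0⟩ - 0.8846i|1⟩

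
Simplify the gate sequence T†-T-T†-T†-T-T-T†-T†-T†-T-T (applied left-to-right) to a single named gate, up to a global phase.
T†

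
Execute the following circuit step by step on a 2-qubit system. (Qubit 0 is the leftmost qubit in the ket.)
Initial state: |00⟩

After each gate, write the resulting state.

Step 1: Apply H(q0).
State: 1/√2|00⟩ + 1/√2|10⟩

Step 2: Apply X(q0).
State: 1/√2|00⟩ + 1/√2|10⟩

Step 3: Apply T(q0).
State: 1/√2|00⟩ + (1/2 + (1/2)i)|10⟩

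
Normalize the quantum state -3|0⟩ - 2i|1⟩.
-0.8321|0⟩ - 0.5547i|1⟩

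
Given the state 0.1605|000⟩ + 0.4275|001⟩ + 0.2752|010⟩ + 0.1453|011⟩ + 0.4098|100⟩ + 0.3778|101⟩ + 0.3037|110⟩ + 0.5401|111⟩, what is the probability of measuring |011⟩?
0.02111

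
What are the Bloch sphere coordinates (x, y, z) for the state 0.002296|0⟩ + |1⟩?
(0.004592, 0, -1)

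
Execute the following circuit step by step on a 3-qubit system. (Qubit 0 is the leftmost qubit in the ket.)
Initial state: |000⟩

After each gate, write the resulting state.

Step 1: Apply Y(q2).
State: i|001⟩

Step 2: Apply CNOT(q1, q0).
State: i|001⟩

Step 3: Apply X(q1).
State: i|011⟩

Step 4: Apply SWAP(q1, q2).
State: i|011⟩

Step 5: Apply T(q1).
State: (-1/√2 + (1/√2)i)|011⟩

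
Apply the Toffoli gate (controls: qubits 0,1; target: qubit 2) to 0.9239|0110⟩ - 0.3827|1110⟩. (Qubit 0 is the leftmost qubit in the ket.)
0.9239|0110⟩ - 0.3827|1100⟩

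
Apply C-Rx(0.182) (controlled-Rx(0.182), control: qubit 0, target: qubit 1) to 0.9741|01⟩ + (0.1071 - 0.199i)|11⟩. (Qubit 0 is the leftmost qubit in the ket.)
0.9741|01⟩ + (-0.01808 - 0.009733i)|10⟩ + (0.1067 - 0.1982i)|11⟩

C-Rx(0.182) leaves the control-|0⟩ kets |00⟩, |01⟩ unchanged and applies Rx(0.182) to qubit 1 on the control-|1⟩ pair (|10⟩, |11⟩).
Rx(0.182) = [[cos(θ/2), −i·sin(θ/2)], [−i·sin(θ/2), cos(θ/2)]]; θ = 0.182, cos(θ/2) ≈ 0.995862, sin(θ/2) ≈ 0.0908745.
With a = amp(|10⟩) = 0 and b = amp(|11⟩) = (0.1071 - 0.199i):
new amp(|10⟩) = (0.995862)·a + (-0.0908745i)·b = (-0.01808 - 0.009733i)
new amp(|11⟩) = (-0.0908745i)·a + (0.995862)·b = (0.1067 - 0.1982i)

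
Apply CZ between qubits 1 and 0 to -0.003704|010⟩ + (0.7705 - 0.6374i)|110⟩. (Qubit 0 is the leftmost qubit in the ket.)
-0.003704|010⟩ + (-0.7705 + 0.6374i)|110⟩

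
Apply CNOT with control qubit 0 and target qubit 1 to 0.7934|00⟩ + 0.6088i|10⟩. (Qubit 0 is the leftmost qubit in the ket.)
0.7934|00⟩ + 0.6088i|11⟩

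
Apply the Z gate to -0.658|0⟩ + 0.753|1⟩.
-0.658|0⟩ - 0.753|1⟩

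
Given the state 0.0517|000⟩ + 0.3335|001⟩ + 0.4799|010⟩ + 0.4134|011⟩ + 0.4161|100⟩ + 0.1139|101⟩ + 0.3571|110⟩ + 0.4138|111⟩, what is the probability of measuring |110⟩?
0.1275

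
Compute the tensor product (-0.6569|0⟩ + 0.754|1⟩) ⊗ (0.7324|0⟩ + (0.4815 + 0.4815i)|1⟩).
-0.4811|00⟩ + (-0.3163 - 0.3163i)|01⟩ + 0.5522|10⟩ + (0.3631 + 0.3631i)|11⟩

amp(|b₁b₂…⟩) = product of the factor amplitudes for bits b₁, b₂, …; only kets whose every factor amplitude is nonzero survive.
|00⟩: (-0.6569)(0.7324) = -0.4811
|01⟩: (-0.6569)(0.4815 + 0.4815i) = (-0.3163 - 0.3163i)
|10⟩: (0.754)(0.7324) = 0.5522
|11⟩: (0.754)(0.4815 + 0.4815i) = (0.3631 + 0.3631i)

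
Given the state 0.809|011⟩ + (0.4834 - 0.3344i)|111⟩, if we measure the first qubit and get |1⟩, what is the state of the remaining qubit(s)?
(0.8224 - 0.5689i)|11⟩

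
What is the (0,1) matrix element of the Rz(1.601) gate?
0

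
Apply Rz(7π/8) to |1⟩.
(0.1951 + 0.9808i)|1⟩

Rz(7π/8) = [[e^(−iθ/2), 0], [0, e^(iθ/2)]] with e^(±iθ/2) = cos(θ/2) ± i·sin(θ/2); θ = 7π/8, cos(θ/2) ≈ 0.19509, sin(θ/2) ≈ 0.980785.
With a = amp(|0⟩) = 0 and b = amp(|1⟩) = 1:
new amp(|0⟩) = (0.19509 - 0.980785i)·a = 0
new amp(|1⟩) = (0.19509 + 0.980785i)·b = (0.1951 + 0.9808i)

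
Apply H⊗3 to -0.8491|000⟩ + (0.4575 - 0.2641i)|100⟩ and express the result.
(-0.1385 - 0.09337i)|000⟩ + (-0.1385 - 0.09337i)|001⟩ + (-0.1385 - 0.09337i)|010⟩ + (-0.1385 - 0.09337i)|011⟩ + (-0.462 + 0.09337i)|100⟩ + (-0.462 + 0.09337i)|101⟩ + (-0.462 + 0.09337i)|110⟩ + (-0.462 + 0.09337i)|111⟩

H⊗3 gives amp(|y⟩) = (1/2√2) Σ_x (−1)^(x·y) amp(|x⟩), where x·y is the number of positions in which both x and y have a 1.
|000⟩: (-0.8491 + (0.4575 - 0.2641i))/(2√2) = (-0.1385 - 0.09337i)
|001⟩: (-0.8491 + (0.4575 - 0.2641i))/(2√2) = (-0.1385 - 0.09337i)
|010⟩: (-0.8491 + (0.4575 - 0.2641i))/(2√2) = (-0.1385 - 0.09337i)
|011⟩: (-0.8491 + (0.4575 - 0.2641i))/(2√2) = (-0.1385 - 0.09337i)
|100⟩: (-0.8491 - (0.4575 - 0.2641i))/(2√2) = (-0.462 + 0.09337i)
|101⟩: (-0.8491 - (0.4575 - 0.2641i))/(2√2) = (-0.462 + 0.09337i)
|110⟩: (-0.8491 - (0.4575 - 0.2641i))/(2√2) = (-0.462 + 0.09337i)
|111⟩: (-0.8491 - (0.4575 - 0.2641i))/(2√2) = (-0.462 + 0.09337i)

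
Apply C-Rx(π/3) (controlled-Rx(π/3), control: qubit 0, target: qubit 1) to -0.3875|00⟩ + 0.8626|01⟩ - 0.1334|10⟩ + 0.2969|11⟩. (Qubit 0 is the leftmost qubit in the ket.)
-0.3875|00⟩ + 0.8626|01⟩ + (-0.1155 - 0.1485i)|10⟩ + (0.2571 + 0.0667i)|11⟩

C-Rx(π/3) leaves the control-|0⟩ kets |00⟩, |01⟩ unchanged and applies Rx(π/3) to qubit 1 on the control-|1⟩ pair (|10⟩, |11⟩).
Rx(π/3) = [[cos(θ/2), −i·sin(θ/2)], [−i·sin(θ/2), cos(θ/2)]]; θ = π/3, cos(θ/2) ≈ 0.866025, sin(θ/2) ≈ 0.5.
With a = amp(|10⟩) = -0.1334 and b = amp(|11⟩) = 0.2969:
new amp(|10⟩) = (0.866025)·a + (-0.5i)·b = (-0.1155 - 0.1485i)
new amp(|11⟩) = (-0.5i)·a + (0.866025)·b = (0.2571 + 0.0667i)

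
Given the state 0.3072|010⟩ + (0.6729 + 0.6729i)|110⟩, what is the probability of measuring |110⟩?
0.9056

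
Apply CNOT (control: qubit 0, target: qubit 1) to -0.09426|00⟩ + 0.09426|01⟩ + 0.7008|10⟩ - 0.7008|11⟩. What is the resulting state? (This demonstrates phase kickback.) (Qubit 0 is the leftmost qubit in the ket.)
-0.09426|00⟩ + 0.09426|01⟩ - 0.7008|10⟩ + 0.7008|11⟩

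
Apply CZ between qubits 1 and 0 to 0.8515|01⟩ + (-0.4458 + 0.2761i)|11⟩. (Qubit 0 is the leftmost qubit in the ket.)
0.8515|01⟩ + (0.4458 - 0.2761i)|11⟩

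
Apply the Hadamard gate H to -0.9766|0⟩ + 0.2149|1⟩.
-0.5386|0⟩ - 0.8425|1⟩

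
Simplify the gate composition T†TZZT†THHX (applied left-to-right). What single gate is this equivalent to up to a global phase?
X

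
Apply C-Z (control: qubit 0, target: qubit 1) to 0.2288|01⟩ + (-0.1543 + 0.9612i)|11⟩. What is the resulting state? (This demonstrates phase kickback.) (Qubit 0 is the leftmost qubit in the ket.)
0.2288|01⟩ + (0.1543 - 0.9612i)|11⟩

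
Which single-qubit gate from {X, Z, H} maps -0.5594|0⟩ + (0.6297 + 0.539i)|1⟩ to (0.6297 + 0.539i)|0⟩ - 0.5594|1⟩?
X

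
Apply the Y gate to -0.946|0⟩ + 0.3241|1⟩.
-0.3241i|0⟩ - 0.946i|1⟩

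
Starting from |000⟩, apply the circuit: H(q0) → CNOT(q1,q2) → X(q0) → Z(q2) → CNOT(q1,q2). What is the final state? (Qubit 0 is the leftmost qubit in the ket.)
1/√2|000⟩ + 1/√2|100⟩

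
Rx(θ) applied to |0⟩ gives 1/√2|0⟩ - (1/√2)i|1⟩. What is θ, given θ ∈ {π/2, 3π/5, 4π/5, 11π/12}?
π/2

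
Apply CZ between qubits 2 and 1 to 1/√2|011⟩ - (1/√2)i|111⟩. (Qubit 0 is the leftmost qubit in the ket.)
-1/√2|011⟩ + (1/√2)i|111⟩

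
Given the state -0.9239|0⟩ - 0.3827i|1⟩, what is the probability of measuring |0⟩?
0.8536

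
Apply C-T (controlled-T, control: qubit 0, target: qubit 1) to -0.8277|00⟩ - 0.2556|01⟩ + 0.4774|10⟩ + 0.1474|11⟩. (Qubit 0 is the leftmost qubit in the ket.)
-0.8277|00⟩ - 0.2556|01⟩ + 0.4774|10⟩ + (0.1042 + 0.1042i)|11⟩

C-T leaves the control-|0⟩ kets |00⟩, |01⟩ unchanged and applies T to qubit 1 on the control-|1⟩ pair (|10⟩, |11⟩).
T = [[1, 0], [0, (1/√2 + (1/√2)i)]].
With a = amp(|10⟩) = 0.4774 and b = amp(|11⟩) = 0.1474:
new amp(|10⟩) = (1)·a = 0.4774
new amp(|11⟩) = (1/√2 + (1/√2)i)·b = (0.1042 + 0.1042i)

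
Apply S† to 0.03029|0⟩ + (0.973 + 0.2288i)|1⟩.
0.03029|0⟩ + (0.2288 - 0.973i)|1⟩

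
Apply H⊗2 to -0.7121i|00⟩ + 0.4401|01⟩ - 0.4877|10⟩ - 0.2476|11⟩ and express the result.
(-0.1476 - 0.3561i)|00⟩ + (-0.3401 - 0.3561i)|01⟩ + (0.5877 - 0.3561i)|10⟩ + (-0.1 - 0.3561i)|11⟩

H⊗2 gives amp(|y⟩) = (1/2) Σ_x (−1)^(x·y) amp(|x⟩), where x·y is the number of positions in which both x and y have a 1.
|00⟩: (-0.7121i + 0.4401 - 0.4877 - 0.2476)/2 = (-0.1476 - 0.3561i)
|01⟩: (-0.7121i - 0.4401 - 0.4877 + 0.2476)/2 = (-0.3401 - 0.3561i)
|10⟩: (-0.7121i + 0.4401 + 0.4877 + 0.2476)/2 = (0.5877 - 0.3561i)
|11⟩: (-0.7121i - 0.4401 + 0.4877 - 0.2476)/2 = (-0.1 - 0.3561i)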